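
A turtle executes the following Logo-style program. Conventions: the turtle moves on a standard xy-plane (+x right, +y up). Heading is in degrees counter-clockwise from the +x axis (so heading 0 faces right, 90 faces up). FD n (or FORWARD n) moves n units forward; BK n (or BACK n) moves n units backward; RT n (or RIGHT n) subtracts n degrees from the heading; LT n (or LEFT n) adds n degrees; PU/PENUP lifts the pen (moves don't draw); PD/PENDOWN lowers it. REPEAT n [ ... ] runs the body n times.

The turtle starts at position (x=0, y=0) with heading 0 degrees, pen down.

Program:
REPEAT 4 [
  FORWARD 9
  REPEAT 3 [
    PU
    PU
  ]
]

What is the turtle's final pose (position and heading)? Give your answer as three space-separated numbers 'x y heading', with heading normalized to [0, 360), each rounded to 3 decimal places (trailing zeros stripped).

Answer: 36 0 0

Derivation:
Executing turtle program step by step:
Start: pos=(0,0), heading=0, pen down
REPEAT 4 [
  -- iteration 1/4 --
  FD 9: (0,0) -> (9,0) [heading=0, draw]
  REPEAT 3 [
    -- iteration 1/3 --
    PU: pen up
    PU: pen up
    -- iteration 2/3 --
    PU: pen up
    PU: pen up
    -- iteration 3/3 --
    PU: pen up
    PU: pen up
  ]
  -- iteration 2/4 --
  FD 9: (9,0) -> (18,0) [heading=0, move]
  REPEAT 3 [
    -- iteration 1/3 --
    PU: pen up
    PU: pen up
    -- iteration 2/3 --
    PU: pen up
    PU: pen up
    -- iteration 3/3 --
    PU: pen up
    PU: pen up
  ]
  -- iteration 3/4 --
  FD 9: (18,0) -> (27,0) [heading=0, move]
  REPEAT 3 [
    -- iteration 1/3 --
    PU: pen up
    PU: pen up
    -- iteration 2/3 --
    PU: pen up
    PU: pen up
    -- iteration 3/3 --
    PU: pen up
    PU: pen up
  ]
  -- iteration 4/4 --
  FD 9: (27,0) -> (36,0) [heading=0, move]
  REPEAT 3 [
    -- iteration 1/3 --
    PU: pen up
    PU: pen up
    -- iteration 2/3 --
    PU: pen up
    PU: pen up
    -- iteration 3/3 --
    PU: pen up
    PU: pen up
  ]
]
Final: pos=(36,0), heading=0, 1 segment(s) drawn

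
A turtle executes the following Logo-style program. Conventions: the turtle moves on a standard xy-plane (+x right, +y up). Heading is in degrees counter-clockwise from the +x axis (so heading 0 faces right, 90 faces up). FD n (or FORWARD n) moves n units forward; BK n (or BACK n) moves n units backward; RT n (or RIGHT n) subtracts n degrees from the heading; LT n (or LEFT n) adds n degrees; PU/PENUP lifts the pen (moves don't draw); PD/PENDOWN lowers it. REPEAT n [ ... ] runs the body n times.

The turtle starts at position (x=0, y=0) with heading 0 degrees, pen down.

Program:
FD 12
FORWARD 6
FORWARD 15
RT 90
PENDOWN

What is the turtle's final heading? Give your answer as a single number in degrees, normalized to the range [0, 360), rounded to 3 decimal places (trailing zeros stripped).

Answer: 270

Derivation:
Executing turtle program step by step:
Start: pos=(0,0), heading=0, pen down
FD 12: (0,0) -> (12,0) [heading=0, draw]
FD 6: (12,0) -> (18,0) [heading=0, draw]
FD 15: (18,0) -> (33,0) [heading=0, draw]
RT 90: heading 0 -> 270
PD: pen down
Final: pos=(33,0), heading=270, 3 segment(s) drawn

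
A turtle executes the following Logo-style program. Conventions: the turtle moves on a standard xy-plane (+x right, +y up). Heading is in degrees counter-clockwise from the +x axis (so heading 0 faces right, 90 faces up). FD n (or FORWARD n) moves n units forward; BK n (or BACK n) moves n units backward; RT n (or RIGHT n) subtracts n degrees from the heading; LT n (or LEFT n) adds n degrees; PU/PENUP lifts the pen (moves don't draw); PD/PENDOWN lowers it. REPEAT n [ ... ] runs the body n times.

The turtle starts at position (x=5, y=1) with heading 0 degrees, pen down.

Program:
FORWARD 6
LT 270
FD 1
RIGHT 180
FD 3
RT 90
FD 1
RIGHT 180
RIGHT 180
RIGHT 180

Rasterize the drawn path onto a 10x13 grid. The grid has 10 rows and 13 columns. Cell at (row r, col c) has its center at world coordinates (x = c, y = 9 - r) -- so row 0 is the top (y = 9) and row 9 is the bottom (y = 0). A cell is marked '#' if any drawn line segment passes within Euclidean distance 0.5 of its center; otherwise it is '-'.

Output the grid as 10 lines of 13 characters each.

Answer: -------------
-------------
-------------
-------------
-------------
-------------
-----------##
-----------#-
-----#######-
-----------#-

Derivation:
Segment 0: (5,1) -> (11,1)
Segment 1: (11,1) -> (11,0)
Segment 2: (11,0) -> (11,3)
Segment 3: (11,3) -> (12,3)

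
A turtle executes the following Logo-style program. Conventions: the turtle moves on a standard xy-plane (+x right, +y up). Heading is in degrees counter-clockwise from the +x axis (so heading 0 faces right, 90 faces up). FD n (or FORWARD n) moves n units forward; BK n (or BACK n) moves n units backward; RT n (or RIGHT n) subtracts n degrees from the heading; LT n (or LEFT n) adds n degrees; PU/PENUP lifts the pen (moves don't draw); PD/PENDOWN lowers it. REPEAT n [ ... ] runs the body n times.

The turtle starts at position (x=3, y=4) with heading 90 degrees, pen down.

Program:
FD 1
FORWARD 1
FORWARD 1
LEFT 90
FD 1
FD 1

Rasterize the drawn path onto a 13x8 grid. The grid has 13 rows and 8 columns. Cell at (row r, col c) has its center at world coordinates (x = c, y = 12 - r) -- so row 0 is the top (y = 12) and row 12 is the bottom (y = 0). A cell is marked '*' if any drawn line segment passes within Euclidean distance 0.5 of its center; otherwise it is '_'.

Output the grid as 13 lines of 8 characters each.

Segment 0: (3,4) -> (3,5)
Segment 1: (3,5) -> (3,6)
Segment 2: (3,6) -> (3,7)
Segment 3: (3,7) -> (2,7)
Segment 4: (2,7) -> (1,7)

Answer: ________
________
________
________
________
_***____
___*____
___*____
___*____
________
________
________
________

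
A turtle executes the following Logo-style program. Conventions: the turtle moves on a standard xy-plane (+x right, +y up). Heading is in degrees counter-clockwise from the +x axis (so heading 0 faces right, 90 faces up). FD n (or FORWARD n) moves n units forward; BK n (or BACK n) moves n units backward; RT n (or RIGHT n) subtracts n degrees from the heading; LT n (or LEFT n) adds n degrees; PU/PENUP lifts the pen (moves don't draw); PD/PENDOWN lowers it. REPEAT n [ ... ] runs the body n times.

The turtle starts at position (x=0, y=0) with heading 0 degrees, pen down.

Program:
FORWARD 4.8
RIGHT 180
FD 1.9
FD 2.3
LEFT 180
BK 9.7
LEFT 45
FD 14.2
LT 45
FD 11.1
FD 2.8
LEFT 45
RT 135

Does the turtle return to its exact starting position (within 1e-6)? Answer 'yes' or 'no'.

Executing turtle program step by step:
Start: pos=(0,0), heading=0, pen down
FD 4.8: (0,0) -> (4.8,0) [heading=0, draw]
RT 180: heading 0 -> 180
FD 1.9: (4.8,0) -> (2.9,0) [heading=180, draw]
FD 2.3: (2.9,0) -> (0.6,0) [heading=180, draw]
LT 180: heading 180 -> 0
BK 9.7: (0.6,0) -> (-9.1,0) [heading=0, draw]
LT 45: heading 0 -> 45
FD 14.2: (-9.1,0) -> (0.941,10.041) [heading=45, draw]
LT 45: heading 45 -> 90
FD 11.1: (0.941,10.041) -> (0.941,21.141) [heading=90, draw]
FD 2.8: (0.941,21.141) -> (0.941,23.941) [heading=90, draw]
LT 45: heading 90 -> 135
RT 135: heading 135 -> 0
Final: pos=(0.941,23.941), heading=0, 7 segment(s) drawn

Start position: (0, 0)
Final position: (0.941, 23.941)
Distance = 23.959; >= 1e-6 -> NOT closed

Answer: no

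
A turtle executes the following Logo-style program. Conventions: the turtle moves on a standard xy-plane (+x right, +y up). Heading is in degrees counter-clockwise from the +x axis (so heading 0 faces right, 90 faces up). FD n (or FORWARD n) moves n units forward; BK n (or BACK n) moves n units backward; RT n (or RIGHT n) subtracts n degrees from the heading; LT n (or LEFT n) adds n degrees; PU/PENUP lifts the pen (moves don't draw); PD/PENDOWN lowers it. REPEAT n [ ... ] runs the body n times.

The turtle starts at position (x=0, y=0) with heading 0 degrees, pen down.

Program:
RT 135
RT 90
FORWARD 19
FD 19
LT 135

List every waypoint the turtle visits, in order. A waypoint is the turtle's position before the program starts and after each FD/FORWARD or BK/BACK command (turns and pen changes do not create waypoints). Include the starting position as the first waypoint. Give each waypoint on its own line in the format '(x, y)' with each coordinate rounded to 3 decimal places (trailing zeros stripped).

Executing turtle program step by step:
Start: pos=(0,0), heading=0, pen down
RT 135: heading 0 -> 225
RT 90: heading 225 -> 135
FD 19: (0,0) -> (-13.435,13.435) [heading=135, draw]
FD 19: (-13.435,13.435) -> (-26.87,26.87) [heading=135, draw]
LT 135: heading 135 -> 270
Final: pos=(-26.87,26.87), heading=270, 2 segment(s) drawn
Waypoints (3 total):
(0, 0)
(-13.435, 13.435)
(-26.87, 26.87)

Answer: (0, 0)
(-13.435, 13.435)
(-26.87, 26.87)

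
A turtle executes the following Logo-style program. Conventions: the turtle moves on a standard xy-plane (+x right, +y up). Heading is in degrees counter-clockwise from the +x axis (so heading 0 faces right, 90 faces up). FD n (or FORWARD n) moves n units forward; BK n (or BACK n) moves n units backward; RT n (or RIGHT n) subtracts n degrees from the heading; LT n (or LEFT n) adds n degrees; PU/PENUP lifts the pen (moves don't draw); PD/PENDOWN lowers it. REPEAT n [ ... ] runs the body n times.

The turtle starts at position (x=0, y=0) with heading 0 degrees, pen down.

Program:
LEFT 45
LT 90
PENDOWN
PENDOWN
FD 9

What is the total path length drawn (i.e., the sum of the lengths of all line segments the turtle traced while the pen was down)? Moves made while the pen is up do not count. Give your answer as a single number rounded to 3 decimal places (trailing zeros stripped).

Answer: 9

Derivation:
Executing turtle program step by step:
Start: pos=(0,0), heading=0, pen down
LT 45: heading 0 -> 45
LT 90: heading 45 -> 135
PD: pen down
PD: pen down
FD 9: (0,0) -> (-6.364,6.364) [heading=135, draw]
Final: pos=(-6.364,6.364), heading=135, 1 segment(s) drawn

Segment lengths:
  seg 1: (0,0) -> (-6.364,6.364), length = 9
Total = 9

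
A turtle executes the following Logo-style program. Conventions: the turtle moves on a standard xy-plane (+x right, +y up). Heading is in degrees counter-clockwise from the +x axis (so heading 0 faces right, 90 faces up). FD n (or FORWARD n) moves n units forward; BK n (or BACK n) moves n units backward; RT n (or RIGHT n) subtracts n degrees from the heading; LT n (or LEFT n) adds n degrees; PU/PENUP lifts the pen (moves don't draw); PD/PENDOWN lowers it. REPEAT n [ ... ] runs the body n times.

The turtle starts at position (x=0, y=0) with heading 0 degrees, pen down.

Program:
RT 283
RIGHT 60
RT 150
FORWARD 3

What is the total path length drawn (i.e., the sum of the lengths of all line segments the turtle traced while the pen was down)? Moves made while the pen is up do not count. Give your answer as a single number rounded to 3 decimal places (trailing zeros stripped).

Answer: 3

Derivation:
Executing turtle program step by step:
Start: pos=(0,0), heading=0, pen down
RT 283: heading 0 -> 77
RT 60: heading 77 -> 17
RT 150: heading 17 -> 227
FD 3: (0,0) -> (-2.046,-2.194) [heading=227, draw]
Final: pos=(-2.046,-2.194), heading=227, 1 segment(s) drawn

Segment lengths:
  seg 1: (0,0) -> (-2.046,-2.194), length = 3
Total = 3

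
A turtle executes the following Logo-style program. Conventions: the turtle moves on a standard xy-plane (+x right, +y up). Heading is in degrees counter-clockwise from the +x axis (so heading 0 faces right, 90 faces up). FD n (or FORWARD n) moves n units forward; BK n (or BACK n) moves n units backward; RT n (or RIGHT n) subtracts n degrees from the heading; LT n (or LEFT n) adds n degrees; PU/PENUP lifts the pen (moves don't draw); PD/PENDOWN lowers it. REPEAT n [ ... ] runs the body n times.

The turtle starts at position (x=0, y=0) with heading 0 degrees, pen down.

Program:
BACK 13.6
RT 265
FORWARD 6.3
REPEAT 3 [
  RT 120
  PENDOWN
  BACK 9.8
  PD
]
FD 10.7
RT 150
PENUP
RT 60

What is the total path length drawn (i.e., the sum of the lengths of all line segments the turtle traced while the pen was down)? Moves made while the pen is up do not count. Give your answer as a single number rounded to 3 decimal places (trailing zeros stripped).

Answer: 60

Derivation:
Executing turtle program step by step:
Start: pos=(0,0), heading=0, pen down
BK 13.6: (0,0) -> (-13.6,0) [heading=0, draw]
RT 265: heading 0 -> 95
FD 6.3: (-13.6,0) -> (-14.149,6.276) [heading=95, draw]
REPEAT 3 [
  -- iteration 1/3 --
  RT 120: heading 95 -> 335
  PD: pen down
  BK 9.8: (-14.149,6.276) -> (-23.031,10.418) [heading=335, draw]
  PD: pen down
  -- iteration 2/3 --
  RT 120: heading 335 -> 215
  PD: pen down
  BK 9.8: (-23.031,10.418) -> (-15.003,16.039) [heading=215, draw]
  PD: pen down
  -- iteration 3/3 --
  RT 120: heading 215 -> 95
  PD: pen down
  BK 9.8: (-15.003,16.039) -> (-14.149,6.276) [heading=95, draw]
  PD: pen down
]
FD 10.7: (-14.149,6.276) -> (-15.082,16.935) [heading=95, draw]
RT 150: heading 95 -> 305
PU: pen up
RT 60: heading 305 -> 245
Final: pos=(-15.082,16.935), heading=245, 6 segment(s) drawn

Segment lengths:
  seg 1: (0,0) -> (-13.6,0), length = 13.6
  seg 2: (-13.6,0) -> (-14.149,6.276), length = 6.3
  seg 3: (-14.149,6.276) -> (-23.031,10.418), length = 9.8
  seg 4: (-23.031,10.418) -> (-15.003,16.039), length = 9.8
  seg 5: (-15.003,16.039) -> (-14.149,6.276), length = 9.8
  seg 6: (-14.149,6.276) -> (-15.082,16.935), length = 10.7
Total = 60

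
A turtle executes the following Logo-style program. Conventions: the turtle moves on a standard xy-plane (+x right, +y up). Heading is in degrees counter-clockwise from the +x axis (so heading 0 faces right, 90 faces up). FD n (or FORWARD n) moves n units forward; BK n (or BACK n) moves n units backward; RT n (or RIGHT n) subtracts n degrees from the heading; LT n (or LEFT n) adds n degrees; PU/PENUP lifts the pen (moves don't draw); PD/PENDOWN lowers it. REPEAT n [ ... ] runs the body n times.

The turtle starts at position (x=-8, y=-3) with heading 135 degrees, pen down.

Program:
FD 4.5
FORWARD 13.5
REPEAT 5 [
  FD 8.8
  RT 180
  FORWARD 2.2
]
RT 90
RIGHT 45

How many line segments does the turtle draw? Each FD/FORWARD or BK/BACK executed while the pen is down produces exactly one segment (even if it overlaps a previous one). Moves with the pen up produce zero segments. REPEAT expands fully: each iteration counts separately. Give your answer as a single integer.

Executing turtle program step by step:
Start: pos=(-8,-3), heading=135, pen down
FD 4.5: (-8,-3) -> (-11.182,0.182) [heading=135, draw]
FD 13.5: (-11.182,0.182) -> (-20.728,9.728) [heading=135, draw]
REPEAT 5 [
  -- iteration 1/5 --
  FD 8.8: (-20.728,9.728) -> (-26.95,15.95) [heading=135, draw]
  RT 180: heading 135 -> 315
  FD 2.2: (-26.95,15.95) -> (-25.395,14.395) [heading=315, draw]
  -- iteration 2/5 --
  FD 8.8: (-25.395,14.395) -> (-19.172,8.172) [heading=315, draw]
  RT 180: heading 315 -> 135
  FD 2.2: (-19.172,8.172) -> (-20.728,9.728) [heading=135, draw]
  -- iteration 3/5 --
  FD 8.8: (-20.728,9.728) -> (-26.95,15.95) [heading=135, draw]
  RT 180: heading 135 -> 315
  FD 2.2: (-26.95,15.95) -> (-25.395,14.395) [heading=315, draw]
  -- iteration 4/5 --
  FD 8.8: (-25.395,14.395) -> (-19.172,8.172) [heading=315, draw]
  RT 180: heading 315 -> 135
  FD 2.2: (-19.172,8.172) -> (-20.728,9.728) [heading=135, draw]
  -- iteration 5/5 --
  FD 8.8: (-20.728,9.728) -> (-26.95,15.95) [heading=135, draw]
  RT 180: heading 135 -> 315
  FD 2.2: (-26.95,15.95) -> (-25.395,14.395) [heading=315, draw]
]
RT 90: heading 315 -> 225
RT 45: heading 225 -> 180
Final: pos=(-25.395,14.395), heading=180, 12 segment(s) drawn
Segments drawn: 12

Answer: 12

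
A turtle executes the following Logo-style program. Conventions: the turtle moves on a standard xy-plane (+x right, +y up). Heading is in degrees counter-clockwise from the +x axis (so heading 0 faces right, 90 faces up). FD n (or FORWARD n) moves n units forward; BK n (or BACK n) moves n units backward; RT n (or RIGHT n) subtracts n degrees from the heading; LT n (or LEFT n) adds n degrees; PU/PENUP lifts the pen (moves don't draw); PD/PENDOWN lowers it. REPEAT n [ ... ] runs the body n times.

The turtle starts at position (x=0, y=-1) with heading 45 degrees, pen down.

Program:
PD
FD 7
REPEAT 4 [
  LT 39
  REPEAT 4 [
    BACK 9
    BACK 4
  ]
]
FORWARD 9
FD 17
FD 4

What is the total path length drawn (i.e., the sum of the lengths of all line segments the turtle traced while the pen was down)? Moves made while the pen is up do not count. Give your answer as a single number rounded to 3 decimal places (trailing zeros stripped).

Executing turtle program step by step:
Start: pos=(0,-1), heading=45, pen down
PD: pen down
FD 7: (0,-1) -> (4.95,3.95) [heading=45, draw]
REPEAT 4 [
  -- iteration 1/4 --
  LT 39: heading 45 -> 84
  REPEAT 4 [
    -- iteration 1/4 --
    BK 9: (4.95,3.95) -> (4.009,-5.001) [heading=84, draw]
    BK 4: (4.009,-5.001) -> (3.591,-8.979) [heading=84, draw]
    -- iteration 2/4 --
    BK 9: (3.591,-8.979) -> (2.65,-17.93) [heading=84, draw]
    BK 4: (2.65,-17.93) -> (2.232,-21.908) [heading=84, draw]
    -- iteration 3/4 --
    BK 9: (2.232,-21.908) -> (1.291,-30.859) [heading=84, draw]
    BK 4: (1.291,-30.859) -> (0.873,-34.837) [heading=84, draw]
    -- iteration 4/4 --
    BK 9: (0.873,-34.837) -> (-0.068,-43.787) [heading=84, draw]
    BK 4: (-0.068,-43.787) -> (-0.486,-47.765) [heading=84, draw]
  ]
  -- iteration 2/4 --
  LT 39: heading 84 -> 123
  REPEAT 4 [
    -- iteration 1/4 --
    BK 9: (-0.486,-47.765) -> (4.416,-55.313) [heading=123, draw]
    BK 4: (4.416,-55.313) -> (6.595,-58.668) [heading=123, draw]
    -- iteration 2/4 --
    BK 9: (6.595,-58.668) -> (11.496,-66.216) [heading=123, draw]
    BK 4: (11.496,-66.216) -> (13.675,-69.571) [heading=123, draw]
    -- iteration 3/4 --
    BK 9: (13.675,-69.571) -> (18.577,-77.119) [heading=123, draw]
    BK 4: (18.577,-77.119) -> (20.755,-80.474) [heading=123, draw]
    -- iteration 4/4 --
    BK 9: (20.755,-80.474) -> (25.657,-88.022) [heading=123, draw]
    BK 4: (25.657,-88.022) -> (27.835,-91.376) [heading=123, draw]
  ]
  -- iteration 3/4 --
  LT 39: heading 123 -> 162
  REPEAT 4 [
    -- iteration 1/4 --
    BK 9: (27.835,-91.376) -> (36.395,-94.157) [heading=162, draw]
    BK 4: (36.395,-94.157) -> (40.199,-95.393) [heading=162, draw]
    -- iteration 2/4 --
    BK 9: (40.199,-95.393) -> (48.759,-98.175) [heading=162, draw]
    BK 4: (48.759,-98.175) -> (52.563,-99.411) [heading=162, draw]
    -- iteration 3/4 --
    BK 9: (52.563,-99.411) -> (61.122,-102.192) [heading=162, draw]
    BK 4: (61.122,-102.192) -> (64.927,-103.428) [heading=162, draw]
    -- iteration 4/4 --
    BK 9: (64.927,-103.428) -> (73.486,-106.209) [heading=162, draw]
    BK 4: (73.486,-106.209) -> (77.29,-107.445) [heading=162, draw]
  ]
  -- iteration 4/4 --
  LT 39: heading 162 -> 201
  REPEAT 4 [
    -- iteration 1/4 --
    BK 9: (77.29,-107.445) -> (85.693,-104.22) [heading=201, draw]
    BK 4: (85.693,-104.22) -> (89.427,-102.786) [heading=201, draw]
    -- iteration 2/4 --
    BK 9: (89.427,-102.786) -> (97.829,-99.561) [heading=201, draw]
    BK 4: (97.829,-99.561) -> (101.564,-98.128) [heading=201, draw]
    -- iteration 3/4 --
    BK 9: (101.564,-98.128) -> (109.966,-94.902) [heading=201, draw]
    BK 4: (109.966,-94.902) -> (113.7,-93.469) [heading=201, draw]
    -- iteration 4/4 --
    BK 9: (113.7,-93.469) -> (122.102,-90.243) [heading=201, draw]
    BK 4: (122.102,-90.243) -> (125.837,-88.81) [heading=201, draw]
  ]
]
FD 9: (125.837,-88.81) -> (117.434,-92.035) [heading=201, draw]
FD 17: (117.434,-92.035) -> (101.564,-98.128) [heading=201, draw]
FD 4: (101.564,-98.128) -> (97.829,-99.561) [heading=201, draw]
Final: pos=(97.829,-99.561), heading=201, 36 segment(s) drawn

Segment lengths:
  seg 1: (0,-1) -> (4.95,3.95), length = 7
  seg 2: (4.95,3.95) -> (4.009,-5.001), length = 9
  seg 3: (4.009,-5.001) -> (3.591,-8.979), length = 4
  seg 4: (3.591,-8.979) -> (2.65,-17.93), length = 9
  seg 5: (2.65,-17.93) -> (2.232,-21.908), length = 4
  seg 6: (2.232,-21.908) -> (1.291,-30.859), length = 9
  seg 7: (1.291,-30.859) -> (0.873,-34.837), length = 4
  seg 8: (0.873,-34.837) -> (-0.068,-43.787), length = 9
  seg 9: (-0.068,-43.787) -> (-0.486,-47.765), length = 4
  seg 10: (-0.486,-47.765) -> (4.416,-55.313), length = 9
  seg 11: (4.416,-55.313) -> (6.595,-58.668), length = 4
  seg 12: (6.595,-58.668) -> (11.496,-66.216), length = 9
  seg 13: (11.496,-66.216) -> (13.675,-69.571), length = 4
  seg 14: (13.675,-69.571) -> (18.577,-77.119), length = 9
  seg 15: (18.577,-77.119) -> (20.755,-80.474), length = 4
  seg 16: (20.755,-80.474) -> (25.657,-88.022), length = 9
  seg 17: (25.657,-88.022) -> (27.835,-91.376), length = 4
  seg 18: (27.835,-91.376) -> (36.395,-94.157), length = 9
  seg 19: (36.395,-94.157) -> (40.199,-95.393), length = 4
  seg 20: (40.199,-95.393) -> (48.759,-98.175), length = 9
  seg 21: (48.759,-98.175) -> (52.563,-99.411), length = 4
  seg 22: (52.563,-99.411) -> (61.122,-102.192), length = 9
  seg 23: (61.122,-102.192) -> (64.927,-103.428), length = 4
  seg 24: (64.927,-103.428) -> (73.486,-106.209), length = 9
  seg 25: (73.486,-106.209) -> (77.29,-107.445), length = 4
  seg 26: (77.29,-107.445) -> (85.693,-104.22), length = 9
  seg 27: (85.693,-104.22) -> (89.427,-102.786), length = 4
  seg 28: (89.427,-102.786) -> (97.829,-99.561), length = 9
  seg 29: (97.829,-99.561) -> (101.564,-98.128), length = 4
  seg 30: (101.564,-98.128) -> (109.966,-94.902), length = 9
  seg 31: (109.966,-94.902) -> (113.7,-93.469), length = 4
  seg 32: (113.7,-93.469) -> (122.102,-90.243), length = 9
  seg 33: (122.102,-90.243) -> (125.837,-88.81), length = 4
  seg 34: (125.837,-88.81) -> (117.434,-92.035), length = 9
  seg 35: (117.434,-92.035) -> (101.564,-98.128), length = 17
  seg 36: (101.564,-98.128) -> (97.829,-99.561), length = 4
Total = 245

Answer: 245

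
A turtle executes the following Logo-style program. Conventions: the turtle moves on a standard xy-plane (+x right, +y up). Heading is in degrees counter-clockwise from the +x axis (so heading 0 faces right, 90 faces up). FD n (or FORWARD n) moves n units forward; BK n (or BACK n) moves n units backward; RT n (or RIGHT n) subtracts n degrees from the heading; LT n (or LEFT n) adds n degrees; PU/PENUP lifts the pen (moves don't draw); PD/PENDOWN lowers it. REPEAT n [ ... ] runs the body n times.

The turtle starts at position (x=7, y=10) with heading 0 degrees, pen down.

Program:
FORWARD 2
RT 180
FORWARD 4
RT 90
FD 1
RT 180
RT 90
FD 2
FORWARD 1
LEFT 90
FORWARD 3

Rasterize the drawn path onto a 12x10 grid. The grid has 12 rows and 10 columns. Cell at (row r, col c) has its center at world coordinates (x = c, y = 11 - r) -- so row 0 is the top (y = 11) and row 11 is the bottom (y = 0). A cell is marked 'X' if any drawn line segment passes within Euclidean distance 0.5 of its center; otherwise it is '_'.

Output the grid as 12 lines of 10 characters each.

Segment 0: (7,10) -> (9,10)
Segment 1: (9,10) -> (5,10)
Segment 2: (5,10) -> (5,11)
Segment 3: (5,11) -> (3,11)
Segment 4: (3,11) -> (2,11)
Segment 5: (2,11) -> (2,8)

Answer: __XXXX____
__X__XXXXX
__X_______
__X_______
__________
__________
__________
__________
__________
__________
__________
__________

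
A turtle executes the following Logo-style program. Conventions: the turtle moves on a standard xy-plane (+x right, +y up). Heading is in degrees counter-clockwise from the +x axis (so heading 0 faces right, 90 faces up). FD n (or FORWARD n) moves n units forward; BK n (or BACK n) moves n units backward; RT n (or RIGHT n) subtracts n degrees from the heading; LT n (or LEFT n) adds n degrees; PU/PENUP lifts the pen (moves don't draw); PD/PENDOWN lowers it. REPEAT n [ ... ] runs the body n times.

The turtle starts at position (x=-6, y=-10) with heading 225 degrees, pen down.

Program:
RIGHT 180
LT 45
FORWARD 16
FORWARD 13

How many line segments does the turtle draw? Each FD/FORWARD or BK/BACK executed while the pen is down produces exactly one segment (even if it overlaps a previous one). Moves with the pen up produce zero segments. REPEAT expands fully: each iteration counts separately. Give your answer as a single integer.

Executing turtle program step by step:
Start: pos=(-6,-10), heading=225, pen down
RT 180: heading 225 -> 45
LT 45: heading 45 -> 90
FD 16: (-6,-10) -> (-6,6) [heading=90, draw]
FD 13: (-6,6) -> (-6,19) [heading=90, draw]
Final: pos=(-6,19), heading=90, 2 segment(s) drawn
Segments drawn: 2

Answer: 2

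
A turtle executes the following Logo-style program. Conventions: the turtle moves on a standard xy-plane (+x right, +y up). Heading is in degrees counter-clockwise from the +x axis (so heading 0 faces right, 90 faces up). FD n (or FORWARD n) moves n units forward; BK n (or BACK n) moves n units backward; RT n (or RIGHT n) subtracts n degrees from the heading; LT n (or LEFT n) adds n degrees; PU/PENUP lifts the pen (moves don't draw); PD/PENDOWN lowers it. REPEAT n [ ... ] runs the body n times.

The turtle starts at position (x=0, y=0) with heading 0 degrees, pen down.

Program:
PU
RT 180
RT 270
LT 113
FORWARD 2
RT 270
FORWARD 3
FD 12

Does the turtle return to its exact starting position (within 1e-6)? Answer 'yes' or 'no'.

Executing turtle program step by step:
Start: pos=(0,0), heading=0, pen down
PU: pen up
RT 180: heading 0 -> 180
RT 270: heading 180 -> 270
LT 113: heading 270 -> 23
FD 2: (0,0) -> (1.841,0.781) [heading=23, move]
RT 270: heading 23 -> 113
FD 3: (1.841,0.781) -> (0.669,3.543) [heading=113, move]
FD 12: (0.669,3.543) -> (-4.02,14.589) [heading=113, move]
Final: pos=(-4.02,14.589), heading=113, 0 segment(s) drawn

Start position: (0, 0)
Final position: (-4.02, 14.589)
Distance = 15.133; >= 1e-6 -> NOT closed

Answer: no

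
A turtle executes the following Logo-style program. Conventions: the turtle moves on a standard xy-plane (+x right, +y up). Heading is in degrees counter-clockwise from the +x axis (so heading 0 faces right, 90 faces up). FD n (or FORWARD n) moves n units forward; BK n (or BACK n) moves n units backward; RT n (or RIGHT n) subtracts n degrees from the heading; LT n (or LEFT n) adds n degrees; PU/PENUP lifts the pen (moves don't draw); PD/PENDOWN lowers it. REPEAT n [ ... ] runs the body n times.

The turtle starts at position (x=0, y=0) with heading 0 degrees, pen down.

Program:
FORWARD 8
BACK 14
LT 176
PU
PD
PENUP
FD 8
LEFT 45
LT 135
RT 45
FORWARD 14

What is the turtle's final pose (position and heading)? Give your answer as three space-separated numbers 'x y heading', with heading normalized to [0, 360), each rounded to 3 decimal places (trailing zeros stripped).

Answer: -4.796 -10.008 311

Derivation:
Executing turtle program step by step:
Start: pos=(0,0), heading=0, pen down
FD 8: (0,0) -> (8,0) [heading=0, draw]
BK 14: (8,0) -> (-6,0) [heading=0, draw]
LT 176: heading 0 -> 176
PU: pen up
PD: pen down
PU: pen up
FD 8: (-6,0) -> (-13.981,0.558) [heading=176, move]
LT 45: heading 176 -> 221
LT 135: heading 221 -> 356
RT 45: heading 356 -> 311
FD 14: (-13.981,0.558) -> (-4.796,-10.008) [heading=311, move]
Final: pos=(-4.796,-10.008), heading=311, 2 segment(s) drawn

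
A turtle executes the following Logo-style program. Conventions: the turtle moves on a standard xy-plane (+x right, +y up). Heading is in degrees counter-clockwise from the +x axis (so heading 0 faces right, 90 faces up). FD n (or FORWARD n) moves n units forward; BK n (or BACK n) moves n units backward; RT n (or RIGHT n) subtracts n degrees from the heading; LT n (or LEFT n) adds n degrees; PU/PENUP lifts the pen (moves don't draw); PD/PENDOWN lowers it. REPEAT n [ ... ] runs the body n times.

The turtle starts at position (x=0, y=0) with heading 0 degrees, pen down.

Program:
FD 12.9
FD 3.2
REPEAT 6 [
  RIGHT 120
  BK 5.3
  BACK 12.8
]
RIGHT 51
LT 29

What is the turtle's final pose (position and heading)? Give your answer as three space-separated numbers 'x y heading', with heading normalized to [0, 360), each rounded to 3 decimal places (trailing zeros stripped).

Executing turtle program step by step:
Start: pos=(0,0), heading=0, pen down
FD 12.9: (0,0) -> (12.9,0) [heading=0, draw]
FD 3.2: (12.9,0) -> (16.1,0) [heading=0, draw]
REPEAT 6 [
  -- iteration 1/6 --
  RT 120: heading 0 -> 240
  BK 5.3: (16.1,0) -> (18.75,4.59) [heading=240, draw]
  BK 12.8: (18.75,4.59) -> (25.15,15.675) [heading=240, draw]
  -- iteration 2/6 --
  RT 120: heading 240 -> 120
  BK 5.3: (25.15,15.675) -> (27.8,11.085) [heading=120, draw]
  BK 12.8: (27.8,11.085) -> (34.2,0) [heading=120, draw]
  -- iteration 3/6 --
  RT 120: heading 120 -> 0
  BK 5.3: (34.2,0) -> (28.9,0) [heading=0, draw]
  BK 12.8: (28.9,0) -> (16.1,0) [heading=0, draw]
  -- iteration 4/6 --
  RT 120: heading 0 -> 240
  BK 5.3: (16.1,0) -> (18.75,4.59) [heading=240, draw]
  BK 12.8: (18.75,4.59) -> (25.15,15.675) [heading=240, draw]
  -- iteration 5/6 --
  RT 120: heading 240 -> 120
  BK 5.3: (25.15,15.675) -> (27.8,11.085) [heading=120, draw]
  BK 12.8: (27.8,11.085) -> (34.2,0) [heading=120, draw]
  -- iteration 6/6 --
  RT 120: heading 120 -> 0
  BK 5.3: (34.2,0) -> (28.9,0) [heading=0, draw]
  BK 12.8: (28.9,0) -> (16.1,0) [heading=0, draw]
]
RT 51: heading 0 -> 309
LT 29: heading 309 -> 338
Final: pos=(16.1,0), heading=338, 14 segment(s) drawn

Answer: 16.1 0 338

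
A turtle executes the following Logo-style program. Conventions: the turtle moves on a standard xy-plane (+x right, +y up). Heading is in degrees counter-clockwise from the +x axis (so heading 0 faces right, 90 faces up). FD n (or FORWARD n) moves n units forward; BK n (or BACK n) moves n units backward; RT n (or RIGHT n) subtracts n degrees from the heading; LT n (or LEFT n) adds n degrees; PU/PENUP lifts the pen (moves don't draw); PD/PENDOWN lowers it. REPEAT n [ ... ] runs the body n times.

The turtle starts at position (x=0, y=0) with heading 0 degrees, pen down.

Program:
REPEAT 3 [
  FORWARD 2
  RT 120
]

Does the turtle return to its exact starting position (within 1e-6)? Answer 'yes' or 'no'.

Executing turtle program step by step:
Start: pos=(0,0), heading=0, pen down
REPEAT 3 [
  -- iteration 1/3 --
  FD 2: (0,0) -> (2,0) [heading=0, draw]
  RT 120: heading 0 -> 240
  -- iteration 2/3 --
  FD 2: (2,0) -> (1,-1.732) [heading=240, draw]
  RT 120: heading 240 -> 120
  -- iteration 3/3 --
  FD 2: (1,-1.732) -> (0,0) [heading=120, draw]
  RT 120: heading 120 -> 0
]
Final: pos=(0,0), heading=0, 3 segment(s) drawn

Start position: (0, 0)
Final position: (0, 0)
Distance = 0; < 1e-6 -> CLOSED

Answer: yes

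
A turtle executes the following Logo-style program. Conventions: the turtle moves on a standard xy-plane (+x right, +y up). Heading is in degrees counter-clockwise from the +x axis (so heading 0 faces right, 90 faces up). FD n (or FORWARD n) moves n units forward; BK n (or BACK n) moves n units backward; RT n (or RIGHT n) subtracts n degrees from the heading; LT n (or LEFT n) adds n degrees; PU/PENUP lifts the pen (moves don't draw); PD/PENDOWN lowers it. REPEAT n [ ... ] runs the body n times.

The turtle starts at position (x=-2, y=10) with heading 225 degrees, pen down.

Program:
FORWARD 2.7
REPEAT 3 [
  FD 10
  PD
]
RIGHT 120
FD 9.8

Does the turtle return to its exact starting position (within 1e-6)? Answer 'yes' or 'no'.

Executing turtle program step by step:
Start: pos=(-2,10), heading=225, pen down
FD 2.7: (-2,10) -> (-3.909,8.091) [heading=225, draw]
REPEAT 3 [
  -- iteration 1/3 --
  FD 10: (-3.909,8.091) -> (-10.98,1.02) [heading=225, draw]
  PD: pen down
  -- iteration 2/3 --
  FD 10: (-10.98,1.02) -> (-18.051,-6.051) [heading=225, draw]
  PD: pen down
  -- iteration 3/3 --
  FD 10: (-18.051,-6.051) -> (-25.122,-13.122) [heading=225, draw]
  PD: pen down
]
RT 120: heading 225 -> 105
FD 9.8: (-25.122,-13.122) -> (-27.659,-3.656) [heading=105, draw]
Final: pos=(-27.659,-3.656), heading=105, 5 segment(s) drawn

Start position: (-2, 10)
Final position: (-27.659, -3.656)
Distance = 29.067; >= 1e-6 -> NOT closed

Answer: no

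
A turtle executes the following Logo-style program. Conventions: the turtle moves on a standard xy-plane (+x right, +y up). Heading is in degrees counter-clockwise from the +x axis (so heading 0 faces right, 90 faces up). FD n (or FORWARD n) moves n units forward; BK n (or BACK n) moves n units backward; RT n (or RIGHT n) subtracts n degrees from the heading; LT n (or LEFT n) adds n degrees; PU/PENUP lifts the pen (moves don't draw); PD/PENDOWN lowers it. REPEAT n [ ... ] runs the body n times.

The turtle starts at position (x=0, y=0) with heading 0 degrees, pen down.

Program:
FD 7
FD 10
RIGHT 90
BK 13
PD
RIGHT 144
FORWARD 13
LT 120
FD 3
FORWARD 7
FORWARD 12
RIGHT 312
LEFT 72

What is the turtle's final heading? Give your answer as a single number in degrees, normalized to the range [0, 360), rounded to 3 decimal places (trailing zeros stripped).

Executing turtle program step by step:
Start: pos=(0,0), heading=0, pen down
FD 7: (0,0) -> (7,0) [heading=0, draw]
FD 10: (7,0) -> (17,0) [heading=0, draw]
RT 90: heading 0 -> 270
BK 13: (17,0) -> (17,13) [heading=270, draw]
PD: pen down
RT 144: heading 270 -> 126
FD 13: (17,13) -> (9.359,23.517) [heading=126, draw]
LT 120: heading 126 -> 246
FD 3: (9.359,23.517) -> (8.139,20.777) [heading=246, draw]
FD 7: (8.139,20.777) -> (5.291,14.382) [heading=246, draw]
FD 12: (5.291,14.382) -> (0.411,3.419) [heading=246, draw]
RT 312: heading 246 -> 294
LT 72: heading 294 -> 6
Final: pos=(0.411,3.419), heading=6, 7 segment(s) drawn

Answer: 6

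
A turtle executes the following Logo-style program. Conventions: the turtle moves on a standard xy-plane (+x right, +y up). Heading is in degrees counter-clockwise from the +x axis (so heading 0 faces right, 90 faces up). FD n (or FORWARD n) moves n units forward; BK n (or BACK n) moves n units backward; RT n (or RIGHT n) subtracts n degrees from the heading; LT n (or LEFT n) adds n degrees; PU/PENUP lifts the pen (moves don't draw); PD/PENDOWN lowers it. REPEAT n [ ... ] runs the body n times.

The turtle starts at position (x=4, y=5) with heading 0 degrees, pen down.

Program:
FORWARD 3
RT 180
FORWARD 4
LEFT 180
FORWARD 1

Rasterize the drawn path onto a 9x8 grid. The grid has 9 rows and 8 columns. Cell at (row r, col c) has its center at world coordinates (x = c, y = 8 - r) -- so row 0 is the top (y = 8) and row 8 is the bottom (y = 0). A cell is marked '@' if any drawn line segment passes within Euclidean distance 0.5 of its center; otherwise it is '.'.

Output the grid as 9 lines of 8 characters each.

Answer: ........
........
........
...@@@@@
........
........
........
........
........

Derivation:
Segment 0: (4,5) -> (7,5)
Segment 1: (7,5) -> (3,5)
Segment 2: (3,5) -> (4,5)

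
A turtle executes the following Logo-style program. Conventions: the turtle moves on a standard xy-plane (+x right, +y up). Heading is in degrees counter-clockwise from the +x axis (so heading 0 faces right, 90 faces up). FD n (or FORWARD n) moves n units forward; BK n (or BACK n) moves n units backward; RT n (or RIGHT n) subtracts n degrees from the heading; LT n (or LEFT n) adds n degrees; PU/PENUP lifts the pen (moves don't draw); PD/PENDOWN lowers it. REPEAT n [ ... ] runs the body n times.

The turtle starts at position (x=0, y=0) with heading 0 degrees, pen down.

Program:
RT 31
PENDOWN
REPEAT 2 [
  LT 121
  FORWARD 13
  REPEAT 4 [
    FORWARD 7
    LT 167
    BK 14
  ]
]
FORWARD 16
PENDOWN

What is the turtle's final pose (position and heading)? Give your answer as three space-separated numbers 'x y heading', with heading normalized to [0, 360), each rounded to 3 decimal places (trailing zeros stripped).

Answer: -31.906 31.287 107

Derivation:
Executing turtle program step by step:
Start: pos=(0,0), heading=0, pen down
RT 31: heading 0 -> 329
PD: pen down
REPEAT 2 [
  -- iteration 1/2 --
  LT 121: heading 329 -> 90
  FD 13: (0,0) -> (0,13) [heading=90, draw]
  REPEAT 4 [
    -- iteration 1/4 --
    FD 7: (0,13) -> (0,20) [heading=90, draw]
    LT 167: heading 90 -> 257
    BK 14: (0,20) -> (3.149,33.641) [heading=257, draw]
    -- iteration 2/4 --
    FD 7: (3.149,33.641) -> (1.575,26.821) [heading=257, draw]
    LT 167: heading 257 -> 64
    BK 14: (1.575,26.821) -> (-4.563,14.237) [heading=64, draw]
    -- iteration 3/4 --
    FD 7: (-4.563,14.237) -> (-1.494,20.529) [heading=64, draw]
    LT 167: heading 64 -> 231
    BK 14: (-1.494,20.529) -> (7.317,31.409) [heading=231, draw]
    -- iteration 4/4 --
    FD 7: (7.317,31.409) -> (2.911,25.969) [heading=231, draw]
    LT 167: heading 231 -> 38
    BK 14: (2.911,25.969) -> (-8.121,17.35) [heading=38, draw]
  ]
  -- iteration 2/2 --
  LT 121: heading 38 -> 159
  FD 13: (-8.121,17.35) -> (-20.257,22.009) [heading=159, draw]
  REPEAT 4 [
    -- iteration 1/4 --
    FD 7: (-20.257,22.009) -> (-26.792,24.517) [heading=159, draw]
    LT 167: heading 159 -> 326
    BK 14: (-26.792,24.517) -> (-38.399,32.346) [heading=326, draw]
    -- iteration 2/4 --
    FD 7: (-38.399,32.346) -> (-32.596,28.432) [heading=326, draw]
    LT 167: heading 326 -> 133
    BK 14: (-32.596,28.432) -> (-23.048,18.193) [heading=133, draw]
    -- iteration 3/4 --
    FD 7: (-23.048,18.193) -> (-27.822,23.312) [heading=133, draw]
    LT 167: heading 133 -> 300
    BK 14: (-27.822,23.312) -> (-34.822,35.436) [heading=300, draw]
    -- iteration 4/4 --
    FD 7: (-34.822,35.436) -> (-31.322,29.374) [heading=300, draw]
    LT 167: heading 300 -> 107
    BK 14: (-31.322,29.374) -> (-27.229,15.986) [heading=107, draw]
  ]
]
FD 16: (-27.229,15.986) -> (-31.906,31.287) [heading=107, draw]
PD: pen down
Final: pos=(-31.906,31.287), heading=107, 19 segment(s) drawn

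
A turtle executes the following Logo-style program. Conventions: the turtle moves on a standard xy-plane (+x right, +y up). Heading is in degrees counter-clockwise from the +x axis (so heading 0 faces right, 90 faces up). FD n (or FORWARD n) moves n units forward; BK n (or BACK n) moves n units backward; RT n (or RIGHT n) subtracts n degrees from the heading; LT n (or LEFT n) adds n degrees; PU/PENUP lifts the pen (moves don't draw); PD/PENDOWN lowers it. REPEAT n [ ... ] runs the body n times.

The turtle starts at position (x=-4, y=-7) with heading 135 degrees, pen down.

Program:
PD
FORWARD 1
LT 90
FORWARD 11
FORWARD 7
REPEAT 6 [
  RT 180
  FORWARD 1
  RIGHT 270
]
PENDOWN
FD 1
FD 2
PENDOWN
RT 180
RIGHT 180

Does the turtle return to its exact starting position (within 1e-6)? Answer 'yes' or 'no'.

Answer: no

Derivation:
Executing turtle program step by step:
Start: pos=(-4,-7), heading=135, pen down
PD: pen down
FD 1: (-4,-7) -> (-4.707,-6.293) [heading=135, draw]
LT 90: heading 135 -> 225
FD 11: (-4.707,-6.293) -> (-12.485,-14.071) [heading=225, draw]
FD 7: (-12.485,-14.071) -> (-17.435,-19.021) [heading=225, draw]
REPEAT 6 [
  -- iteration 1/6 --
  RT 180: heading 225 -> 45
  FD 1: (-17.435,-19.021) -> (-16.728,-18.314) [heading=45, draw]
  RT 270: heading 45 -> 135
  -- iteration 2/6 --
  RT 180: heading 135 -> 315
  FD 1: (-16.728,-18.314) -> (-16.021,-19.021) [heading=315, draw]
  RT 270: heading 315 -> 45
  -- iteration 3/6 --
  RT 180: heading 45 -> 225
  FD 1: (-16.021,-19.021) -> (-16.728,-19.728) [heading=225, draw]
  RT 270: heading 225 -> 315
  -- iteration 4/6 --
  RT 180: heading 315 -> 135
  FD 1: (-16.728,-19.728) -> (-17.435,-19.021) [heading=135, draw]
  RT 270: heading 135 -> 225
  -- iteration 5/6 --
  RT 180: heading 225 -> 45
  FD 1: (-17.435,-19.021) -> (-16.728,-18.314) [heading=45, draw]
  RT 270: heading 45 -> 135
  -- iteration 6/6 --
  RT 180: heading 135 -> 315
  FD 1: (-16.728,-18.314) -> (-16.021,-19.021) [heading=315, draw]
  RT 270: heading 315 -> 45
]
PD: pen down
FD 1: (-16.021,-19.021) -> (-15.314,-18.314) [heading=45, draw]
FD 2: (-15.314,-18.314) -> (-13.899,-16.899) [heading=45, draw]
PD: pen down
RT 180: heading 45 -> 225
RT 180: heading 225 -> 45
Final: pos=(-13.899,-16.899), heading=45, 11 segment(s) drawn

Start position: (-4, -7)
Final position: (-13.899, -16.899)
Distance = 14; >= 1e-6 -> NOT closed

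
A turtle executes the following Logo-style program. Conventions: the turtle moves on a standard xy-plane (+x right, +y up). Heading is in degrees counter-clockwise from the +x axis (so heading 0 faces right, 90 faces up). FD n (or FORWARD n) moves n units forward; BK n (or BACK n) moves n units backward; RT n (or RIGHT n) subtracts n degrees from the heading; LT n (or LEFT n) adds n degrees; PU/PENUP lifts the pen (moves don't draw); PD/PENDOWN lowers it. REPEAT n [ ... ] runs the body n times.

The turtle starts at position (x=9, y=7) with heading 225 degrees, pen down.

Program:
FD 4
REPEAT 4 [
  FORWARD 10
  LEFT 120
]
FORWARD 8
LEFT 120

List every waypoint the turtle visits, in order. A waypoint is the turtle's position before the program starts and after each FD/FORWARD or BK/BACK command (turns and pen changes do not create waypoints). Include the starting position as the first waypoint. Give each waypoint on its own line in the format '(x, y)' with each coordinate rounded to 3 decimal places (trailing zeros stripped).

Answer: (9, 7)
(6.172, 4.172)
(-0.899, -2.899)
(8.76, -5.488)
(6.172, 4.172)
(-0.899, -2.899)
(6.828, -4.97)

Derivation:
Executing turtle program step by step:
Start: pos=(9,7), heading=225, pen down
FD 4: (9,7) -> (6.172,4.172) [heading=225, draw]
REPEAT 4 [
  -- iteration 1/4 --
  FD 10: (6.172,4.172) -> (-0.899,-2.899) [heading=225, draw]
  LT 120: heading 225 -> 345
  -- iteration 2/4 --
  FD 10: (-0.899,-2.899) -> (8.76,-5.488) [heading=345, draw]
  LT 120: heading 345 -> 105
  -- iteration 3/4 --
  FD 10: (8.76,-5.488) -> (6.172,4.172) [heading=105, draw]
  LT 120: heading 105 -> 225
  -- iteration 4/4 --
  FD 10: (6.172,4.172) -> (-0.899,-2.899) [heading=225, draw]
  LT 120: heading 225 -> 345
]
FD 8: (-0.899,-2.899) -> (6.828,-4.97) [heading=345, draw]
LT 120: heading 345 -> 105
Final: pos=(6.828,-4.97), heading=105, 6 segment(s) drawn
Waypoints (7 total):
(9, 7)
(6.172, 4.172)
(-0.899, -2.899)
(8.76, -5.488)
(6.172, 4.172)
(-0.899, -2.899)
(6.828, -4.97)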